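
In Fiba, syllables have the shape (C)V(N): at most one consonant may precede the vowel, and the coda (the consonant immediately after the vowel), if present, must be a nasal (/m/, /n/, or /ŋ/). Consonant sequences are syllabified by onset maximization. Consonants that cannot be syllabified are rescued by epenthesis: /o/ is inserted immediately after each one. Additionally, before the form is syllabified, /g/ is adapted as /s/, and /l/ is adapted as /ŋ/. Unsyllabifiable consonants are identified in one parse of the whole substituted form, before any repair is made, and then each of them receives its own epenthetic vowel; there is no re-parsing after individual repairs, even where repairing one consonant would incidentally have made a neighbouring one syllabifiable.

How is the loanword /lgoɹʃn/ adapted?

ŋosoɹoʃono

Substitution: /l/ → /ŋ/, /g/ → /s/, giving /ŋsoɹʃn/.
Under (C)V(N), the unsyllabifiable consonants are /ŋ/, /ɹ/, /ʃ/, /n/ (only a nasal (/m/, /n/, or /ŋ/) is licensed in coda position; onsets are limited to one consonant).
Epenthesis after each stranded consonant: /ŋ/ → /ŋo/, /ɹ/ → /ɹo/, /ʃ/ → /ʃo/, /n/ → /no/.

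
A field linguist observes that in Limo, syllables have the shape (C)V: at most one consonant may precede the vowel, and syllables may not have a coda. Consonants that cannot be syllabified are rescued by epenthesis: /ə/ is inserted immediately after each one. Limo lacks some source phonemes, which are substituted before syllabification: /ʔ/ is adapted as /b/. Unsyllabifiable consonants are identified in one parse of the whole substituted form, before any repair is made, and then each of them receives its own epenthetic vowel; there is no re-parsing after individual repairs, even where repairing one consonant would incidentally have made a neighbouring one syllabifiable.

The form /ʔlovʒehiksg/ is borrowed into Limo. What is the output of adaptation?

Substitution: /ʔ/ → /b/, giving /blovʒehiksg/.
Under (C)V, the unsyllabifiable consonants are /b/, /v/, /k/, /s/, /g/ (no codas are permitted; onsets are limited to one consonant).
Epenthesis after each stranded consonant: /b/ → /bə/, /v/ → /və/, /k/ → /kə/, /s/ → /sə/, /g/ → /gə/.

bəlovəʒehikəsəgə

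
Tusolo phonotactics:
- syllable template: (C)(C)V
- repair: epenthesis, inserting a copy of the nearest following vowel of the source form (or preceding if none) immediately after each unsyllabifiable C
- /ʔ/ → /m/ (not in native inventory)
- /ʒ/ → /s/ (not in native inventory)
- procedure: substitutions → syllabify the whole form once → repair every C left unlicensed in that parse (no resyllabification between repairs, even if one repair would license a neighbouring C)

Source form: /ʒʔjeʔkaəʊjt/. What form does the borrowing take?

Substitution: /ʒ/ → /s/, /ʔ/ → /m/, giving /smjemkaəʊjt/.
Syllabifying with onset maximization leaves /s/, /j/, /t/ stranded (no codas are permitted; onsets may contain at most 2 consonants).
Inserting the epenthetic vowel yields /s/ → /se/, /j/ → /jʊ/, /t/ → /tʊ/.

semjemkaəʊjʊtʊ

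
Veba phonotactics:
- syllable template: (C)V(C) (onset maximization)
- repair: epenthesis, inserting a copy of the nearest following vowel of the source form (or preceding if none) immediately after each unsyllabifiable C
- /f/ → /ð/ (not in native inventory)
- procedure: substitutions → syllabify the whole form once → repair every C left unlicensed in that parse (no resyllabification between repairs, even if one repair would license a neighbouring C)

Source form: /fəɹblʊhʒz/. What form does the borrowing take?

ðəɹbʊlʊhʒʊzʊ

Substitution: /f/ → /ð/, giving /ðəɹblʊhʒz/.
The consonants /b/, /ʒ/, /z/ cannot be parsed into a legal (C)V(C) syllable (at most one coda consonant is licensed; onsets are limited to one consonant).
Epenthesis after each stranded consonant: /b/ → /bʊ/, /ʒ/ → /ʒʊ/, /z/ → /zʊ/.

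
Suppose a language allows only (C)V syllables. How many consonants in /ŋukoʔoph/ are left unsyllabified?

2

Syllabifying with onset maximization leaves /p/, /h/ stranded (no codas are permitted; onsets are limited to one consonant).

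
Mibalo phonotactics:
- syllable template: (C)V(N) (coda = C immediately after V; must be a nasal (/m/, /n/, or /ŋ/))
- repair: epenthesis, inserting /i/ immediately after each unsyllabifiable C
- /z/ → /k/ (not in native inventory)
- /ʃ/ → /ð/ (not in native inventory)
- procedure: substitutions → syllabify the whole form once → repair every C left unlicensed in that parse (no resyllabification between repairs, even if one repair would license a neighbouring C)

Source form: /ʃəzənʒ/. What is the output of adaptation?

Substitution: /ʃ/ → /ð/, /z/ → /k/, giving /ðəkənʒ/.
The consonants /ʒ/ cannot be parsed into a legal (C)V(N) syllable (only a nasal (/m/, /n/, or /ŋ/) is licensed in coda position; onsets are limited to one consonant).
Inserting the epenthetic vowel yields /ʒ/ → /ʒi/.

ðəkənʒi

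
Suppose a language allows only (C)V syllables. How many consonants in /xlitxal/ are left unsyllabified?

3

Syllabifying with onset maximization leaves /x/, /t/, /l/ stranded (no codas are permitted; onsets are limited to one consonant).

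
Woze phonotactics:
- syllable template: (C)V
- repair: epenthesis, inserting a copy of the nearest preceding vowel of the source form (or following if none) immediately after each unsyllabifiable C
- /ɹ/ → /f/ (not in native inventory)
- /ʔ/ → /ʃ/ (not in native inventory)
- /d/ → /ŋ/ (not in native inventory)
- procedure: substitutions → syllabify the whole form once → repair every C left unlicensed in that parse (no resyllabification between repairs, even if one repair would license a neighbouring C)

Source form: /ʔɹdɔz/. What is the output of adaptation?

Substitution: /ʔ/ → /ʃ/, /ɹ/ → /f/, /d/ → /ŋ/, giving /ʃfŋɔz/.
Under (C)V, the unsyllabifiable consonants are /ʃ/, /f/, /z/ (no codas are permitted; onsets are limited to one consonant).
Each unlicensed consonant becomes the onset of a new syllable: /ʃ/ → /ʃɔ/, /f/ → /fɔ/, /z/ → /zɔ/.

ʃɔfɔŋɔzɔ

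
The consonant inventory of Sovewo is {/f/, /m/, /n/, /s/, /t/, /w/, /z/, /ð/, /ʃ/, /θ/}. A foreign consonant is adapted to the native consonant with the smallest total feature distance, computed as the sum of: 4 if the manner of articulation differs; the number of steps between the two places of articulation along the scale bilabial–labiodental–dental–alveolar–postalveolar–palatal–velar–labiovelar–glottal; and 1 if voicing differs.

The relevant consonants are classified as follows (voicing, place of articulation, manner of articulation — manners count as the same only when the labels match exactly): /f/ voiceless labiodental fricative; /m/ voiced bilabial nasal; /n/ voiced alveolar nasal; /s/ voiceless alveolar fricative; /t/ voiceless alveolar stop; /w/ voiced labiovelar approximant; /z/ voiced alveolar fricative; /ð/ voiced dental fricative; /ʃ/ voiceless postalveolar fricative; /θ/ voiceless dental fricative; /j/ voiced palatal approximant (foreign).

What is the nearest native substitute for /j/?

/w/ is closest: same manner (approximant), place distance 2 (palatal→labiovelar), same voicing; total 2. Next closest is /n/ at distance 6.

w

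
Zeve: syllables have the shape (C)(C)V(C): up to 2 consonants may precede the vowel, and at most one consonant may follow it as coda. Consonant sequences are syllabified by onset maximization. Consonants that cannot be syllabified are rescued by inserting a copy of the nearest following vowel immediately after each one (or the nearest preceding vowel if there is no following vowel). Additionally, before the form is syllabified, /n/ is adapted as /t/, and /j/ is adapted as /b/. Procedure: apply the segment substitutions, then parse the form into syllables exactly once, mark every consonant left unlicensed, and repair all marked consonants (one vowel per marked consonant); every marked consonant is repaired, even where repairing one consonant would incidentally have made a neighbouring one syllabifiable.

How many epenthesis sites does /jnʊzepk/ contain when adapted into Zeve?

1

After substitution the input is /btʊzepk/.
The unsyllabifiable consonants are /k/; each receives one epenthetic vowel.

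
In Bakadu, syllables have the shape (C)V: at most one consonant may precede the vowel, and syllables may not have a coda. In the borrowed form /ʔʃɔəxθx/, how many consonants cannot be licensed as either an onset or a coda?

The consonants /ʔ/, /x/, /θ/, /x/ cannot be parsed into a legal (C)V syllable (no codas are permitted; onsets are limited to one consonant).

4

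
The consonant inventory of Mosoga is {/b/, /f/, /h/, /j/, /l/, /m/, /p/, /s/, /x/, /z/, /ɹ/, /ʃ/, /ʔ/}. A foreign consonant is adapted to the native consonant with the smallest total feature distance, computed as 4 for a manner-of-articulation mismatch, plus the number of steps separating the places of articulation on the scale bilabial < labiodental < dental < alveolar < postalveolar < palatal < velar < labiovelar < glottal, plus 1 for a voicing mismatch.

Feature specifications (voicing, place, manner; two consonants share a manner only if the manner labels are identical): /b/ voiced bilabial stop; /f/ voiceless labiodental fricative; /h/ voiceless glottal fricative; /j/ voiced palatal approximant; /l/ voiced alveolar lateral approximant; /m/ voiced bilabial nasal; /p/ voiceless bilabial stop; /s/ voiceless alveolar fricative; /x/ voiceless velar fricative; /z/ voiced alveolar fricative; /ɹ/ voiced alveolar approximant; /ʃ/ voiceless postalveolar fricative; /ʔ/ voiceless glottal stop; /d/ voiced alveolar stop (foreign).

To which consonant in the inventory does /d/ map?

/b/ is closest: same manner (stop), place distance 3 (alveolar→bilabial), same voicing; total 3. Next closest is /l/ at distance 4.

b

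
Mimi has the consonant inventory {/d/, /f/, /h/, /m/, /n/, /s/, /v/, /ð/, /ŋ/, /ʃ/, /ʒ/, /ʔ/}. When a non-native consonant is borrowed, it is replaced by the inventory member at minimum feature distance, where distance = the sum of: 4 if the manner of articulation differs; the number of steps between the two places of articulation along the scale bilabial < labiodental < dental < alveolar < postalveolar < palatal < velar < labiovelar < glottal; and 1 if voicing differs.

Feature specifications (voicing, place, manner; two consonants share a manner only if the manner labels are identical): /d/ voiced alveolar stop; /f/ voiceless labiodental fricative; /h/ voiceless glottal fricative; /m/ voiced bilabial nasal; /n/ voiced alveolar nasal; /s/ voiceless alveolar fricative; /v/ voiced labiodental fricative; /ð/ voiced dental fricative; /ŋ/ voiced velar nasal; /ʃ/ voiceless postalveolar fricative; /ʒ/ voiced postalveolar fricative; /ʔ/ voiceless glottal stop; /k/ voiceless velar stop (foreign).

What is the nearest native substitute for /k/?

ʔ

/ʔ/ is closest: same manner (stop), place distance 2 (velar→glottal), same voicing; total 2. Next closest is /d/ at distance 4.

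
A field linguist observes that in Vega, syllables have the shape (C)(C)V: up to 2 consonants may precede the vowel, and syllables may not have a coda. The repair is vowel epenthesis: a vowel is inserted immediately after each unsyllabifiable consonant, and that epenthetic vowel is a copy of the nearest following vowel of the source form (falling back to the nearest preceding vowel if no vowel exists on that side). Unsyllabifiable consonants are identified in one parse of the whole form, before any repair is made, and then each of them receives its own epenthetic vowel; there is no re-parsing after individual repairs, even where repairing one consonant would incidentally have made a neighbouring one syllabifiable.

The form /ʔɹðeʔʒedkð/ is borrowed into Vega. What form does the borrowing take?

Syllabifying with onset maximization leaves /ʔ/, /d/, /k/, /ð/ stranded (no codas are permitted; onsets may contain at most 2 consonants).
Inserting the epenthetic vowel yields /ʔ/ → /ʔe/, /d/ → /de/, /k/ → /ke/, /ð/ → /ðe/.

ʔeɹðeʔʒedekeðe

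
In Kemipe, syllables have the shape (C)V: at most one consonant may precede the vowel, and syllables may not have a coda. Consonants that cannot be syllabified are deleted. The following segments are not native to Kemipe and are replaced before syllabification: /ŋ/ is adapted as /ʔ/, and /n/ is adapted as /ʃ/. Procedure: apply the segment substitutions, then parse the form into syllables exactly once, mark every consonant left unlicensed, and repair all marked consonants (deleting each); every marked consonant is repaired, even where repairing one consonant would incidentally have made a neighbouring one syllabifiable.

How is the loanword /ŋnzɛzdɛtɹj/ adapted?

Substitution: /ŋ/ → /ʔ/, /n/ → /ʃ/, giving /ʔʃzɛzdɛtɹj/.
Under (C)V, the unsyllabifiable consonants are /ʔ/, /ʃ/, /z/, /t/, /ɹ/, /j/ (no codas are permitted; onsets are limited to one consonant).
Deleting the stranded consonants removes /ʔ/, /ʃ/, /z/, /t/, /ɹ/, /j/.

zɛdɛ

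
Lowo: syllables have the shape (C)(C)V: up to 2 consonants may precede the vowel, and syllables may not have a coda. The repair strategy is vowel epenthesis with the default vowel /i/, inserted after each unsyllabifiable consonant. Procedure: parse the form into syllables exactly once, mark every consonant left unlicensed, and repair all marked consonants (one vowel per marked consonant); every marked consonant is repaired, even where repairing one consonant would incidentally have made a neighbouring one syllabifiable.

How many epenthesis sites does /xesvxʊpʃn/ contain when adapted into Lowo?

The unsyllabifiable consonants are /s/, /p/, /ʃ/, /n/; each receives one epenthetic vowel.

4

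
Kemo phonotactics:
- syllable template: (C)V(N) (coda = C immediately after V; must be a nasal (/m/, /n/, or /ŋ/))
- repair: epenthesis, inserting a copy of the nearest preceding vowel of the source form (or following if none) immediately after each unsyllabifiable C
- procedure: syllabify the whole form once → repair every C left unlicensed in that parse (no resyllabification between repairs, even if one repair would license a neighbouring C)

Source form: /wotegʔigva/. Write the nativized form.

Under (C)V(N), the unsyllabifiable consonants are /g/, /g/ (only a nasal (/m/, /n/, or /ŋ/) is licensed in coda position; onsets are limited to one consonant).
Inserting the epenthetic vowel yields /g/ → /ge/, /g/ → /gi/.

wotegeʔigiva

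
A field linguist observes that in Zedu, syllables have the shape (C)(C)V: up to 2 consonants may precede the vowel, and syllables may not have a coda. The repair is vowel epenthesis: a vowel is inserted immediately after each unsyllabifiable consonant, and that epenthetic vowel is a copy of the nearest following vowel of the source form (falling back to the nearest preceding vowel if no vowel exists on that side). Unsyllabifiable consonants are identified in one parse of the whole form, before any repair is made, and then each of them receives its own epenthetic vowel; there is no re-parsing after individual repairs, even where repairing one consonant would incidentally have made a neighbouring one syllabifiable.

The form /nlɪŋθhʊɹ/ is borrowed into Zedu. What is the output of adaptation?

nlɪŋʊθhʊɹʊ

The consonants /ŋ/, /ɹ/ cannot be parsed into a legal (C)(C)V syllable (no codas are permitted; onsets may contain at most 2 consonants).
Inserting the epenthetic vowel yields /ŋ/ → /ŋʊ/, /ɹ/ → /ɹʊ/.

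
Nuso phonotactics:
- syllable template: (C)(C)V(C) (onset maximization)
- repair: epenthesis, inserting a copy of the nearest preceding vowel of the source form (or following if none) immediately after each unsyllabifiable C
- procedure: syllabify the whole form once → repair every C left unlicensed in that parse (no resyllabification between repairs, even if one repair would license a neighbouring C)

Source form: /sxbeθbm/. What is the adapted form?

Under (C)(C)V(C), the unsyllabifiable consonants are /s/, /b/, /m/ (at most one coda consonant is licensed; onsets may contain at most 2 consonants).
Inserting the epenthetic vowel yields /s/ → /se/, /b/ → /be/, /m/ → /me/.

sexbeθbeme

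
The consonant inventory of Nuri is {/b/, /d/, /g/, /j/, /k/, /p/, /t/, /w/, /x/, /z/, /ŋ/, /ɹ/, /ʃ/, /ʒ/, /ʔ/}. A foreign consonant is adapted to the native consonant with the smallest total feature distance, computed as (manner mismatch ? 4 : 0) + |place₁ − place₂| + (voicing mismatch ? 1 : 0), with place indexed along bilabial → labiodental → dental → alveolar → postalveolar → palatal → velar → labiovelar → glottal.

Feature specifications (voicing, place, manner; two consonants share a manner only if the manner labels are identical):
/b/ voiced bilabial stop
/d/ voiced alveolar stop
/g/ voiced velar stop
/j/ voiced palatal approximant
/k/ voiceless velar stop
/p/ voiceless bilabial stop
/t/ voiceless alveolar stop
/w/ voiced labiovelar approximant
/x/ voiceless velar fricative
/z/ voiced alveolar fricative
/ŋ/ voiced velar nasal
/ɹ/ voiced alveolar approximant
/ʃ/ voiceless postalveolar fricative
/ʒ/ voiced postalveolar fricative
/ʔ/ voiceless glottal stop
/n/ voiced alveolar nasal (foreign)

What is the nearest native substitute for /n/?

/ŋ/ is closest: same manner (nasal), place distance 3 (alveolar→velar), same voicing; total 3. Next closest is /d/ at distance 4.

ŋ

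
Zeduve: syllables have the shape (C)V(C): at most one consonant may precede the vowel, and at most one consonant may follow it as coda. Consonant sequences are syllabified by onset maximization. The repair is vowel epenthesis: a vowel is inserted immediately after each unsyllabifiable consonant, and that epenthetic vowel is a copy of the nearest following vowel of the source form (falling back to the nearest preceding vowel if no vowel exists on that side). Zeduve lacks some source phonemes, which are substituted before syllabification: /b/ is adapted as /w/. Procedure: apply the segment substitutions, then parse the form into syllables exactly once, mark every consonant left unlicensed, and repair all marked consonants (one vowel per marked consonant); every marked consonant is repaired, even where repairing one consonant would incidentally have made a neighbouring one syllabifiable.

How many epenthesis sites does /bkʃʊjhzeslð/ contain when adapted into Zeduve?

After substitution the input is /wkʃʊjhzeslð/.
The unsyllabifiable consonants are /w/, /k/, /h/, /l/, /ð/; each receives one epenthetic vowel.

5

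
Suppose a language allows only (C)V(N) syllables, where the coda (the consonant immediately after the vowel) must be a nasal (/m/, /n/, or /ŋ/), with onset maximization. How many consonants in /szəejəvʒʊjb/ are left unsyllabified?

4

Syllabifying with onset maximization leaves /s/, /v/, /j/, /b/ stranded (only a nasal (/m/, /n/, or /ŋ/) is licensed in coda position; onsets are limited to one consonant).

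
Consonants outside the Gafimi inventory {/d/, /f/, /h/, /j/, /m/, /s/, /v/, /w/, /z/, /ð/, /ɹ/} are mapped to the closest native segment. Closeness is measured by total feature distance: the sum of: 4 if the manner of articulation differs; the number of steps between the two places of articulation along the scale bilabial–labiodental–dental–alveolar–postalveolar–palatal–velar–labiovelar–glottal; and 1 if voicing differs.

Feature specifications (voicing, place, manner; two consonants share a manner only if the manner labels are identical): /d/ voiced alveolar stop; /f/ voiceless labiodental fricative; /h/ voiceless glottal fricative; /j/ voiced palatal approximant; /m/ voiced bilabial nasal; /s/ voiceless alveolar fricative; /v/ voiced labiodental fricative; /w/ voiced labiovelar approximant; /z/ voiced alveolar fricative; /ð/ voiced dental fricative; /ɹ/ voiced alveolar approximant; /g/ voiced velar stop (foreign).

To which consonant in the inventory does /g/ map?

/d/ is closest: same manner (stop), place distance 3 (velar→alveolar), same voicing; total 3. Next closest is /j/ at distance 5.

d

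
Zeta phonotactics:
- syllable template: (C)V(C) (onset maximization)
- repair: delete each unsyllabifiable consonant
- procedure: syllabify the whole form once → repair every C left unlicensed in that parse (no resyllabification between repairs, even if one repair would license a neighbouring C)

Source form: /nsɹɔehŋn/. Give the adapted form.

ɹɔeh

Syllabifying with onset maximization leaves /n/, /s/, /ŋ/, /n/ stranded (at most one coda consonant is licensed; onsets are limited to one consonant).
Each unlicensed consonant is deleted: /n/, /s/, /ŋ/, /n/.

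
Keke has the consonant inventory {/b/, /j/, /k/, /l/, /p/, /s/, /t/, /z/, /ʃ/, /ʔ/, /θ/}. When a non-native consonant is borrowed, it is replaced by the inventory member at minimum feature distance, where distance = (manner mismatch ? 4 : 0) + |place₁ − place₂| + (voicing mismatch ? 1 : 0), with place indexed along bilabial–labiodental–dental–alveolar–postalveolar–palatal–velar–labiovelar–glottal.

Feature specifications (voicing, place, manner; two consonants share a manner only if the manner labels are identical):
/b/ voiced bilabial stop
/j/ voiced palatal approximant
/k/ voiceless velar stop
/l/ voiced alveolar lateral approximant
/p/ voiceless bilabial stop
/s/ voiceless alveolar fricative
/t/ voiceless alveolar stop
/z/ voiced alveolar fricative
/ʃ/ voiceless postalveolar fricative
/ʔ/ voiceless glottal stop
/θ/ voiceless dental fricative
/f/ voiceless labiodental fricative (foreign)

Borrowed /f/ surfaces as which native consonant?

/θ/ is closest: same manner (fricative), place distance 1 (labiodental→dental), same voicing; total 1. Next closest is /s/ at distance 2.

θ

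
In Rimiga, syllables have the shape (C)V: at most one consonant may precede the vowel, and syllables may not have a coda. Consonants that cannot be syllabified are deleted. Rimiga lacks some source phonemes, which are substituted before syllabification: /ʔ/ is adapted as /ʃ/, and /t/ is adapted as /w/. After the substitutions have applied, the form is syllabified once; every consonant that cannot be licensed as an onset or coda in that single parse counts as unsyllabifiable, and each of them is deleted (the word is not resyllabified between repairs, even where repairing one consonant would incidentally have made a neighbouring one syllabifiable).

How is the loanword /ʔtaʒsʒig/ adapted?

Substitution: /ʔ/ → /ʃ/, /t/ → /w/, giving /ʃwaʒsʒig/.
The consonants /ʃ/, /ʒ/, /s/, /g/ cannot be parsed into a legal (C)V syllable (no codas are permitted; onsets are limited to one consonant).
Deletion applies to /ʃ/, /ʒ/, /s/, /g/.

waʒi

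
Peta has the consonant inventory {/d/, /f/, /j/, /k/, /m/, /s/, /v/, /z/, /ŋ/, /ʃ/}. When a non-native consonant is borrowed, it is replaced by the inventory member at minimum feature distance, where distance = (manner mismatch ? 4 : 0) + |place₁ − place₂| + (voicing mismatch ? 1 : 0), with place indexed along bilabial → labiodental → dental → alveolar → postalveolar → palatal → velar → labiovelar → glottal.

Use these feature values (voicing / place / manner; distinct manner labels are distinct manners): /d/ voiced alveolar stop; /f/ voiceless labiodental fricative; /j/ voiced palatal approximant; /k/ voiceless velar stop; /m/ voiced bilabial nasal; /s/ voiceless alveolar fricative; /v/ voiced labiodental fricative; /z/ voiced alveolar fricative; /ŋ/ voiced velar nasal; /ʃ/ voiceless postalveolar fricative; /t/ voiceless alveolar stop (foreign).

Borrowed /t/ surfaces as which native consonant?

d

/d/ is closest: same manner (stop), place distance 0 (alveolar→alveolar), voicing differs (+1); total 1. Next closest is /k/ at distance 3.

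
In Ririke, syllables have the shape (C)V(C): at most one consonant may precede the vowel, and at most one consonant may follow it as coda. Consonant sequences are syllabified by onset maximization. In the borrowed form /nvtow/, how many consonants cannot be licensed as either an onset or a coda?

Syllabifying with onset maximization leaves /n/, /v/ stranded (at most one coda consonant is licensed; onsets are limited to one consonant).

2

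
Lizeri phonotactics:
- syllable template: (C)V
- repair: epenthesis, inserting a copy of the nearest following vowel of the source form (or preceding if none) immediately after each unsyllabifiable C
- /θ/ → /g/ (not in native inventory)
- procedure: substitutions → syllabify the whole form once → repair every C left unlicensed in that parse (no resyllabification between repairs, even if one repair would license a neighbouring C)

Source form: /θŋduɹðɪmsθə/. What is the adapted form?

guŋuduɹɪðɪməsəgə

Substitution: /θ/ → /g/, giving /gŋduɹðɪmsgə/.
The consonants /g/, /ŋ/, /ɹ/, /m/, /s/ cannot be parsed into a legal (C)V syllable (no codas are permitted; onsets are limited to one consonant).
Each unlicensed consonant becomes the onset of a new syllable: /g/ → /gu/, /ŋ/ → /ŋu/, /ɹ/ → /ɹɪ/, /m/ → /mə/, /s/ → /sə/.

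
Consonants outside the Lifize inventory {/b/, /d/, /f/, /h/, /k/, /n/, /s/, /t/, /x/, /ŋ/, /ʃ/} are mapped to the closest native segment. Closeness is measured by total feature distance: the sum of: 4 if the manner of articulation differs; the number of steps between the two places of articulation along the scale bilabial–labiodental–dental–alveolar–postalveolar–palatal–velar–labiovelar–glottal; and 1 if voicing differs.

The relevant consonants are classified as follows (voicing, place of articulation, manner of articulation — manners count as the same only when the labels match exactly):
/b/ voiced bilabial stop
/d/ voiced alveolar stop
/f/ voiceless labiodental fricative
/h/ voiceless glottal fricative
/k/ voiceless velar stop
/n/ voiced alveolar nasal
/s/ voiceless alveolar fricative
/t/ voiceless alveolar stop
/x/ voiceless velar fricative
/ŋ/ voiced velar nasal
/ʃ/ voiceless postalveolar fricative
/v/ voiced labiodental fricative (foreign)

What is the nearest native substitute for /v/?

/f/ is closest: same manner (fricative), place distance 0 (labiodental→labiodental), voicing differs (+1); total 1. Next closest is /s/ at distance 3.

f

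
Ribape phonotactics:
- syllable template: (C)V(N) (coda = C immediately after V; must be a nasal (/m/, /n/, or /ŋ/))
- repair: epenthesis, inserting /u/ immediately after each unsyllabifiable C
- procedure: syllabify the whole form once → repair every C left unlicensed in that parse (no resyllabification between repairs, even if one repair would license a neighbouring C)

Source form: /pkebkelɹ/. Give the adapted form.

pukebukeluɹu

The consonants /p/, /b/, /l/, /ɹ/ cannot be parsed into a legal (C)V(N) syllable (only a nasal (/m/, /n/, or /ŋ/) is licensed in coda position; onsets are limited to one consonant).
Epenthesis after each stranded consonant: /p/ → /pu/, /b/ → /bu/, /l/ → /lu/, /ɹ/ → /ɹu/.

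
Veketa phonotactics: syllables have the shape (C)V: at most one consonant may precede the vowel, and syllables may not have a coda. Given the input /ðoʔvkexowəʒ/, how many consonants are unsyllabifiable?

The consonants /ʔ/, /v/, /ʒ/ cannot be parsed into a legal (C)V syllable (no codas are permitted; onsets are limited to one consonant).

3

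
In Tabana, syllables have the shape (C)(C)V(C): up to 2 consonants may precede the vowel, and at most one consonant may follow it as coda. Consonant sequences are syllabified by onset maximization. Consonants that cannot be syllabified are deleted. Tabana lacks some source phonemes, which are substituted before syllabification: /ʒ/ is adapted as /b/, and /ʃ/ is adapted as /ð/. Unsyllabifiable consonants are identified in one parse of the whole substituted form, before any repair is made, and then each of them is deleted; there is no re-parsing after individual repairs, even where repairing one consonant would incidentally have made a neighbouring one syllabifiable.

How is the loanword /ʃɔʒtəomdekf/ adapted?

Substitution: /ʃ/ → /ð/, /ʒ/ → /b/, giving /ðɔbtəomdekf/.
Under (C)(C)V(C), the unsyllabifiable consonants are /f/ (at most one coda consonant is licensed; onsets may contain at most 2 consonants).
Deletion applies to /f/.

ðɔbtəomdek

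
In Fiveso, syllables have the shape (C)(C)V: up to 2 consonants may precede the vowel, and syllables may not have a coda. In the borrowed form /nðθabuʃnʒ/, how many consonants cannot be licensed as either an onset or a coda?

4

Under (C)(C)V, the unsyllabifiable consonants are /n/, /ʃ/, /n/, /ʒ/ (no codas are permitted; onsets may contain at most 2 consonants).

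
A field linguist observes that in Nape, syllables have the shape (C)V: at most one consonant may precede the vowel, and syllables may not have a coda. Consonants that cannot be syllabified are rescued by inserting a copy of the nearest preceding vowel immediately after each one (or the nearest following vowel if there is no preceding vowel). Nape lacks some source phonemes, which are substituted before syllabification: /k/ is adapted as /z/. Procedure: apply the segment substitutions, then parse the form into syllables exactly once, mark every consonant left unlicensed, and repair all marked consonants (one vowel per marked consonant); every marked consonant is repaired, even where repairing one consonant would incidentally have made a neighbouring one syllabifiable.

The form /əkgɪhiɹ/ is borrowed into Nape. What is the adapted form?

Substitution: /k/ → /z/, giving /əzgɪhiɹ/.
Syllabifying with onset maximization leaves /z/, /ɹ/ stranded (no codas are permitted; onsets are limited to one consonant).
Each unlicensed consonant becomes the onset of a new syllable: /z/ → /zə/, /ɹ/ → /ɹi/.

əzəgɪhiɹi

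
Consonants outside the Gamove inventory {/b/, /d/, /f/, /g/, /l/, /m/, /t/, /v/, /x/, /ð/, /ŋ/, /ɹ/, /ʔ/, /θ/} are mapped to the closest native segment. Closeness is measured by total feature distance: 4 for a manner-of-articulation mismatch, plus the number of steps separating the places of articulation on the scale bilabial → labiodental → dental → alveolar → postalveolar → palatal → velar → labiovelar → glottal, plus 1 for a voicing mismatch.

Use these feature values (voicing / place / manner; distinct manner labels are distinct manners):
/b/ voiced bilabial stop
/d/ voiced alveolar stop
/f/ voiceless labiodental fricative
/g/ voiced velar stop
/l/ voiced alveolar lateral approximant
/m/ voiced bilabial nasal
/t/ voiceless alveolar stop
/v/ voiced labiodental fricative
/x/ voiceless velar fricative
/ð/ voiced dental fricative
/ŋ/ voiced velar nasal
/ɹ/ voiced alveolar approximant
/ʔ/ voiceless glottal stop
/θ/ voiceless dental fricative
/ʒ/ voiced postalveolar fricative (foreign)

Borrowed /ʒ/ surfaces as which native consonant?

/ð/ is closest: same manner (fricative), place distance 2 (postalveolar→dental), same voicing; total 2. Next closest is /v/ at distance 3.

ð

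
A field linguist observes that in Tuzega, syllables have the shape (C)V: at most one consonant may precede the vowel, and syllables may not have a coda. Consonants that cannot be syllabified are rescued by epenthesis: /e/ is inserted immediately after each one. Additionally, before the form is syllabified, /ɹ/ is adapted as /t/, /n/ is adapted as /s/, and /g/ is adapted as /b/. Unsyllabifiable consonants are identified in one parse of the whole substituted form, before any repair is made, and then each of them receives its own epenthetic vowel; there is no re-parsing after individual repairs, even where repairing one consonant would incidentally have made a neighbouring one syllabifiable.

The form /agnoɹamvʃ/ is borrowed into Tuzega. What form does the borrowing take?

abesotameveʃe

Substitution: /g/ → /b/, /n/ → /s/, /ɹ/ → /t/, giving /absotamvʃ/.
The consonants /b/, /m/, /v/, /ʃ/ cannot be parsed into a legal (C)V syllable (no codas are permitted; onsets are limited to one consonant).
Epenthesis after each stranded consonant: /b/ → /be/, /m/ → /me/, /v/ → /ve/, /ʃ/ → /ʃe/.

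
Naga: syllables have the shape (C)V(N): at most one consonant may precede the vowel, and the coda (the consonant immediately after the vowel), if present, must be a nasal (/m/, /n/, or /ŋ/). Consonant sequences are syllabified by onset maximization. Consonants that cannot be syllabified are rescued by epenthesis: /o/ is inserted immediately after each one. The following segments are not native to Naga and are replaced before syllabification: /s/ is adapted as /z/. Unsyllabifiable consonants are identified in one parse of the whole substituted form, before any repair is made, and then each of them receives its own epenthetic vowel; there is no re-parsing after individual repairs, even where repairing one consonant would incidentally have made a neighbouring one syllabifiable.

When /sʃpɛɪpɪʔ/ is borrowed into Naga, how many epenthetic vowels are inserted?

3

After substitution the input is /zʃpɛɪpɪʔ/.
The unsyllabifiable consonants are /z/, /ʃ/, /ʔ/; each receives one epenthetic vowel.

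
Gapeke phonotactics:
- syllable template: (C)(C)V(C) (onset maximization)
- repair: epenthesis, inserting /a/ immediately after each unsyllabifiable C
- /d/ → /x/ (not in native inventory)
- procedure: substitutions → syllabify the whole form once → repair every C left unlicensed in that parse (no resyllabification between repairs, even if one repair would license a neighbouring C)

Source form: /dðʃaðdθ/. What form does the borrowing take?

Substitution: /d/ → /x/, giving /xðʃaðxθ/.
Syllabifying with onset maximization leaves /x/, /x/, /θ/ stranded (at most one coda consonant is licensed; onsets may contain at most 2 consonants).
Each unlicensed consonant becomes the onset of a new syllable: /x/ → /xa/, /x/ → /xa/, /θ/ → /θa/.

xaðʃaðxaθa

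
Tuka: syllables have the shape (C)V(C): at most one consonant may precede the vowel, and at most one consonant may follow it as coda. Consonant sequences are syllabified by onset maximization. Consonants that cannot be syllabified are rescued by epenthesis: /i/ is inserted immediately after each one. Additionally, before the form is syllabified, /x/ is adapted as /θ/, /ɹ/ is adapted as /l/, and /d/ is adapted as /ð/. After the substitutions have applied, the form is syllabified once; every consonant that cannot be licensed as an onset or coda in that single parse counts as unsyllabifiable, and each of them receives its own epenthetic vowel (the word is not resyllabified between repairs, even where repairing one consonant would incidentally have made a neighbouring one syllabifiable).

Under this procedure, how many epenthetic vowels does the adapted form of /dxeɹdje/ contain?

After substitution the input is /ðθelðje/.
The unsyllabifiable consonants are /ð/, /ð/; each receives one epenthetic vowel.

2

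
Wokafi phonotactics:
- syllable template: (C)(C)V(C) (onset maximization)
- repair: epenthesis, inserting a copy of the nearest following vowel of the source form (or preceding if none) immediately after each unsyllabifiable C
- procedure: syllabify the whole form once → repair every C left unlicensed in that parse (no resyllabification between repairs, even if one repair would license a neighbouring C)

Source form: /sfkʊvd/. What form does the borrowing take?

sʊfkʊvdʊ

The consonants /s/, /d/ cannot be parsed into a legal (C)(C)V(C) syllable (at most one coda consonant is licensed; onsets may contain at most 2 consonants).
Inserting the epenthetic vowel yields /s/ → /sʊ/, /d/ → /dʊ/.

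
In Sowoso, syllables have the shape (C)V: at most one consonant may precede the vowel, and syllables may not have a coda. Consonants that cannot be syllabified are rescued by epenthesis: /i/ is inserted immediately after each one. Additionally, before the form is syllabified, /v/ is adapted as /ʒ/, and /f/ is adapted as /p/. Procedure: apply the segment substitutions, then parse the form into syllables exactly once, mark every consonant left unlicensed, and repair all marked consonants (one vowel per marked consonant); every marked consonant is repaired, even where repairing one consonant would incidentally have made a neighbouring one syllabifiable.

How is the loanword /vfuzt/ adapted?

ʒipuziti

Substitution: /v/ → /ʒ/, /f/ → /p/, giving /ʒpuzt/.
The consonants /ʒ/, /z/, /t/ cannot be parsed into a legal (C)V syllable (no codas are permitted; onsets are limited to one consonant).
Epenthesis after each stranded consonant: /ʒ/ → /ʒi/, /z/ → /zi/, /t/ → /ti/.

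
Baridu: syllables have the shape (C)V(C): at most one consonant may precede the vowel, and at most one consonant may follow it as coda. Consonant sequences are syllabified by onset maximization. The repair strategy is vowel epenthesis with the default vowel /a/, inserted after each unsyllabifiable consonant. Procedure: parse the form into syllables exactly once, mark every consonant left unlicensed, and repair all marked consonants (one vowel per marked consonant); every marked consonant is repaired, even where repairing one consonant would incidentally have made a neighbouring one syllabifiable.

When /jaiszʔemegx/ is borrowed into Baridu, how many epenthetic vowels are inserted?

The unsyllabifiable consonants are /z/, /x/; each receives one epenthetic vowel.

2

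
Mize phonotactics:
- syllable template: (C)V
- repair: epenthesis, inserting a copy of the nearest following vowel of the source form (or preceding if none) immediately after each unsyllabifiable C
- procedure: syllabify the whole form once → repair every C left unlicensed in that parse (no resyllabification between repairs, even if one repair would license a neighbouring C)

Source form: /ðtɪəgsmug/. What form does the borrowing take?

ðɪtɪəgusumugu

Syllabifying with onset maximization leaves /ð/, /g/, /s/, /g/ stranded (no codas are permitted; onsets are limited to one consonant).
Epenthesis after each stranded consonant: /ð/ → /ðɪ/, /g/ → /gu/, /s/ → /su/, /g/ → /gu/.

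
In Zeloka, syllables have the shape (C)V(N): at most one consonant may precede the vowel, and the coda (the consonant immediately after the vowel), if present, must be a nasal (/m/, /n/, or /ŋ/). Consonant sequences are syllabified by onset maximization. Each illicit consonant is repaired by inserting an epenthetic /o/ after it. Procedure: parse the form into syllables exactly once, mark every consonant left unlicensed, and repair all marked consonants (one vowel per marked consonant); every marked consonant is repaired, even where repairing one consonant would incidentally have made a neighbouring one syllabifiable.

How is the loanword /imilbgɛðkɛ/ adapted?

Syllabifying with onset maximization leaves /l/, /b/, /ð/ stranded (only a nasal (/m/, /n/, or /ŋ/) is licensed in coda position; onsets are limited to one consonant).
Each unlicensed consonant becomes the onset of a new syllable: /l/ → /lo/, /b/ → /bo/, /ð/ → /ðo/.

imilobogɛðokɛ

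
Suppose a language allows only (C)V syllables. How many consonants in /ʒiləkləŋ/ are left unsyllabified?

Under (C)V, the unsyllabifiable consonants are /k/, /ŋ/ (no codas are permitted; onsets are limited to one consonant).

2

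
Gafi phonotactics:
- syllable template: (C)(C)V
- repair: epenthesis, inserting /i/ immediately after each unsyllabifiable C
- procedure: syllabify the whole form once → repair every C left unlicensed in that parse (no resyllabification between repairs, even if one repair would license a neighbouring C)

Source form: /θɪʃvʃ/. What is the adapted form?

Syllabifying with onset maximization leaves /ʃ/, /v/, /ʃ/ stranded (no codas are permitted; onsets may contain at most 2 consonants).
Inserting the epenthetic vowel yields /ʃ/ → /ʃi/, /v/ → /vi/, /ʃ/ → /ʃi/.

θɪʃiviʃi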